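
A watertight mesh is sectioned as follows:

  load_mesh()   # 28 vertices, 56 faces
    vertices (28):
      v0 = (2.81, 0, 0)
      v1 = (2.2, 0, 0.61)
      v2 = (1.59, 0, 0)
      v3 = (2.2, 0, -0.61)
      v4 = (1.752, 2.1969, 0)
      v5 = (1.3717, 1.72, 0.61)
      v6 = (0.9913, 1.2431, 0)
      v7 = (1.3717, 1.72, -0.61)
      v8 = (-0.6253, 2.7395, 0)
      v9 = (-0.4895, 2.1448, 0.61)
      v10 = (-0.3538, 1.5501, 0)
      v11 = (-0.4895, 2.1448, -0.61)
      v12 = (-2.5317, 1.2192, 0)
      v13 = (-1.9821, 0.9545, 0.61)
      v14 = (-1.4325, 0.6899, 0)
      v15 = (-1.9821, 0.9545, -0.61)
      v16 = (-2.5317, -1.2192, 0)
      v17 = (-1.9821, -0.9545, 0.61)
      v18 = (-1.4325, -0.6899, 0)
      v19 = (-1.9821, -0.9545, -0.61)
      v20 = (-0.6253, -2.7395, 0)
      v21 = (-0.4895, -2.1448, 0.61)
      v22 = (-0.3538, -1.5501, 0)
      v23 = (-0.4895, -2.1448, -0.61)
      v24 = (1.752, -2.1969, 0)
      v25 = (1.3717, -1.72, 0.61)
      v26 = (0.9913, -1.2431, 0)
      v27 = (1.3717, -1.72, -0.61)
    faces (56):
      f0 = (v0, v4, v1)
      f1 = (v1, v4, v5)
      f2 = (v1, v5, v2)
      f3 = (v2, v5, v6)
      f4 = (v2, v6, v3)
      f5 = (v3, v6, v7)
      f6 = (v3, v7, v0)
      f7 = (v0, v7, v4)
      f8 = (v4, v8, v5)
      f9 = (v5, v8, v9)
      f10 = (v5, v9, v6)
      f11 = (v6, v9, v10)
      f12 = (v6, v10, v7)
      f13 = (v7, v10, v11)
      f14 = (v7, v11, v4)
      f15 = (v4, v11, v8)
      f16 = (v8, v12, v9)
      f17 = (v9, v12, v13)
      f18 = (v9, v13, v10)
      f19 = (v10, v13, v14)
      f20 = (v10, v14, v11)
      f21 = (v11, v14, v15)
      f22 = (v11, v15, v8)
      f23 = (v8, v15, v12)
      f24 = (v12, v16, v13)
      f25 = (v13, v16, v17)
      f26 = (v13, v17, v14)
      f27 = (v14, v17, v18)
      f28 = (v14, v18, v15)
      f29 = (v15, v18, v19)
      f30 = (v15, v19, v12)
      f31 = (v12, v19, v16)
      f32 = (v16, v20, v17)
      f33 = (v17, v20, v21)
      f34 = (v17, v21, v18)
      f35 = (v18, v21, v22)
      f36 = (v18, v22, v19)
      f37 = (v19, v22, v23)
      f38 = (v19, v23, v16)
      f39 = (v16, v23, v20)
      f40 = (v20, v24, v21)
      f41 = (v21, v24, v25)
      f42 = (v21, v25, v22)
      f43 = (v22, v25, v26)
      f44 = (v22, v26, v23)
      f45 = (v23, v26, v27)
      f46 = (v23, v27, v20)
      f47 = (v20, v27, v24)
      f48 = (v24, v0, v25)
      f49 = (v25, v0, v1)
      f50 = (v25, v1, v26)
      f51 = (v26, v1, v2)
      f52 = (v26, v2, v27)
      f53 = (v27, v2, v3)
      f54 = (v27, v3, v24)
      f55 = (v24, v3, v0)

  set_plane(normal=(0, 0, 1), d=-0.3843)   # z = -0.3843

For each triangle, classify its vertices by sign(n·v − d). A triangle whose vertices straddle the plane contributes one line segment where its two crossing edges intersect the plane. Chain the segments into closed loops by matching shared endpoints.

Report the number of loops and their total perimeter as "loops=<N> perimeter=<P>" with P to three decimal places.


loops=2 perimeter=26.727

Straddling triangles (28 of 56):
  (v2,v6,v3) [++-] → (1.75278, 0.459947, -0.3843)–(1.9743, 0, -0.3843)  len=0.5105
  (v3,v6,v7) [-+-] → (1.75278, 0.459947, -0.3843)–(1.23095, 1.54355, -0.3843)  len=1.2027
  (v3,v7,v0) [--+] → (1.90387, 1.0836, -0.3843)–(2.4257, 0, -0.3843)  len=1.2027
  (v0,v7,v4) [+-+] → (1.90387, 1.0836, -0.3843)–(1.51241, 1.89645, -0.3843)  len=0.9022
  (v6,v10,v7) [++-] → (0.733265, 1.65714, -0.3843)–(1.23095, 1.54355, -0.3843)  len=0.5105
  (v7,v10,v11) [-+-] → (0.733265, 1.65714, -0.3843)–(-0.439291, 1.92476, -0.3843)  len=1.2027
  (v7,v11,v4) [--+] → (0.339855, 2.16408, -0.3843)–(1.51241, 1.89645, -0.3843)  len=1.2027
  (v4,v11,v8) [+-+] → (0.339855, 2.16408, -0.3843)–(-0.539746, 2.36484, -0.3843)  len=0.9022
  (v10,v14,v11) [++-] → (-0.83841, 1.60649, -0.3843)–(-0.439291, 1.92476, -0.3843)  len=0.5105
  (v11,v14,v15) [-+-] → (-0.83841, 1.60649, -0.3843)–(-1.77875, 0.856598, -0.3843)  len=1.2027
  (v11,v15,v8) [--+] → (-1.48008, 1.61495, -0.3843)–(-0.539746, 2.36484, -0.3843)  len=1.2027
  (v8,v15,v12) [+-+] → (-1.48008, 1.61495, -0.3843)–(-2.18545, 1.05244, -0.3843)  len=0.9022
  (v14,v18,v15) [++-] → (-1.77875, 0.346072, -0.3843)–(-1.77875, 0.856598, -0.3843)  len=0.5105
  (v15,v18,v19) [-+-] → (-1.77875, 0.346072, -0.3843)–(-1.77875, -0.856598, -0.3843)  len=1.2027
  (v15,v19,v12) [--+] → (-2.18545, -0.150231, -0.3843)–(-2.18545, 1.05244, -0.3843)  len=1.2027
  (v12,v19,v16) [+-+] → (-2.18545, -0.150231, -0.3843)–(-2.18545, -1.05244, -0.3843)  len=0.9022
  (v18,v22,v19) [++-] → (-1.37963, -1.17487, -0.3843)–(-1.77875, -0.856598, -0.3843)  len=0.5105
  (v19,v22,v23) [-+-] → (-1.37963, -1.17487, -0.3843)–(-0.439291, -1.92476, -0.3843)  len=1.2027
  (v19,v23,v16) [--+] → (-1.24511, -1.80233, -0.3843)–(-2.18545, -1.05244, -0.3843)  len=1.2027
  (v16,v23,v20) [+-+] → (-1.24511, -1.80233, -0.3843)–(-0.539746, -2.36484, -0.3843)  len=0.9022
  (v22,v26,v23) [++-] → (0.058396, -1.81117, -0.3843)–(-0.439291, -1.92476, -0.3843)  len=0.5105
  (v23,v26,v27) [-+-] → (0.058396, -1.81117, -0.3843)–(1.23095, -1.54355, -0.3843)  len=1.2027
  (v23,v27,v20) [--+] → (0.63281, -2.09722, -0.3843)–(-0.539746, -2.36484, -0.3843)  len=1.2027
  (v20,v27,v24) [+-+] → (0.63281, -2.09721, -0.3843)–(1.51241, -1.89645, -0.3843)  len=0.9022
  (v26,v2,v27) [++-] → (1.45247, -1.0836, -0.3843)–(1.23095, -1.54355, -0.3843)  len=0.5105
  (v27,v2,v3) [-+-] → (1.45247, -1.0836, -0.3843)–(1.9743, 0, -0.3843)  len=1.2027
  (v27,v3,v24) [--+] → (2.03424, -0.812853, -0.3843)–(1.51241, -1.89645, -0.3843)  len=1.2027
  (v24,v3,v0) [+-+] → (2.03424, -0.812853, -0.3843)–(2.4257, 0, -0.3843)  len=0.9022

Chained into 2 loop(s):
  loop 1: 14 segments, perimeter = 11.9925
  loop 2: 14 segments, perimeter = 14.7344
Total perimeter = 26.727


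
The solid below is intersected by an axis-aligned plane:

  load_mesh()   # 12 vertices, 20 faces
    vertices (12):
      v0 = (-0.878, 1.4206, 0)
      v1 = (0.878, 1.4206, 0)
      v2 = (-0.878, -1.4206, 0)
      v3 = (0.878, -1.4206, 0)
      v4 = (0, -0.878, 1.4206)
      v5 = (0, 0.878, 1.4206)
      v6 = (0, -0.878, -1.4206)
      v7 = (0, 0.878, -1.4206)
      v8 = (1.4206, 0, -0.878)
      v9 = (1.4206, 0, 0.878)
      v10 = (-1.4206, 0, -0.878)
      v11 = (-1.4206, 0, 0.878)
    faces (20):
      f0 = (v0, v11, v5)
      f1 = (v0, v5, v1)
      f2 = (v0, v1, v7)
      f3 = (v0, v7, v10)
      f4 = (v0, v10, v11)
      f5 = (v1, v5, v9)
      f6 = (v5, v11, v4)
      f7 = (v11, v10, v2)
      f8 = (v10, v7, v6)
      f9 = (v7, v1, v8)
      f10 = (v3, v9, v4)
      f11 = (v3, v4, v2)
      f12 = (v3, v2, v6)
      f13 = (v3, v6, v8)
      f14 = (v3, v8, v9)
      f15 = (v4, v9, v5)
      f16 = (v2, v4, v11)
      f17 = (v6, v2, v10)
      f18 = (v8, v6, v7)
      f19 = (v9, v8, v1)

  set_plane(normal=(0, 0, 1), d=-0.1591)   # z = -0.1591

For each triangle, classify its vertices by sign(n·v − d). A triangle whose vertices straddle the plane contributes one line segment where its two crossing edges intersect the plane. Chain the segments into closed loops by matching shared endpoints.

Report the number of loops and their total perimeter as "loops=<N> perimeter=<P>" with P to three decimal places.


loops=1 perimeter=9.212

Straddling triangles (10 of 20):
  (v0,v1,v7) [++-] → (0.779668, 1.35983, -0.1591)–(-0.779668, 1.35983, -0.1591)  len=1.5593
  (v0,v7,v10) [+--] → (-0.779668, 1.35983, -0.1591)–(-0.976323, 1.16318, -0.1591)  len=0.2781
  (v0,v10,v11) [+-+] → (-0.976323, 1.16318, -0.1591)–(-1.4206, 0, -0.1591)  len=1.2451
  (v11,v10,v2) [+-+] → (-1.4206, 0, -0.1591)–(-0.976323, -1.16318, -0.1591)  len=1.2451
  (v7,v1,v8) [-+-] → (0.779668, 1.35983, -0.1591)–(0.976323, 1.16318, -0.1591)  len=0.2781
  (v3,v2,v6) [++-] → (-0.779668, -1.35983, -0.1591)–(0.779668, -1.35983, -0.1591)  len=1.5593
  (v3,v6,v8) [+--] → (0.779668, -1.35983, -0.1591)–(0.976323, -1.16318, -0.1591)  len=0.2781
  (v3,v8,v9) [+-+] → (0.976323, -1.16318, -0.1591)–(1.4206, 0, -0.1591)  len=1.2451
  (v6,v2,v10) [-+-] → (-0.779668, -1.35983, -0.1591)–(-0.976323, -1.16318, -0.1591)  len=0.2781
  (v9,v8,v1) [+-+] → (1.4206, 0, -0.1591)–(0.976323, 1.16318, -0.1591)  len=1.2451

Chained into 1 loop(s):
  loop 1: 10 segments, perimeter = 9.2117
Total perimeter = 9.212


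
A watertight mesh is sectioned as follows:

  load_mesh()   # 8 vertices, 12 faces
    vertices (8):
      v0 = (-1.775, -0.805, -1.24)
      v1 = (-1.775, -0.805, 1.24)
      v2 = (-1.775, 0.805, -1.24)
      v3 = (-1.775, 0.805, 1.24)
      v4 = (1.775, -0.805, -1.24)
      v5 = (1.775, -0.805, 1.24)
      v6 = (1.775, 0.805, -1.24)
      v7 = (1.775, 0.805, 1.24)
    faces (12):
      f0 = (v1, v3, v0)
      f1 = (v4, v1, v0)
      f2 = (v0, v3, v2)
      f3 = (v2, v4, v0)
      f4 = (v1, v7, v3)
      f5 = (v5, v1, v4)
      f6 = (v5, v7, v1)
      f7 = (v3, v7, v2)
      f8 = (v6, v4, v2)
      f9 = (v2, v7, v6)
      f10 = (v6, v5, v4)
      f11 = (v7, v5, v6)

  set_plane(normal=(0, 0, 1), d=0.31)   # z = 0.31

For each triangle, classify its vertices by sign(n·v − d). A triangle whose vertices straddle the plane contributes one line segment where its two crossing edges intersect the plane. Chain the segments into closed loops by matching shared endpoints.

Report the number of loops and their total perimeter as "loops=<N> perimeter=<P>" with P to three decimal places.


Straddling triangles (8 of 12):
  (v1,v3,v0) [++-] → (-1.775, 0.20125, 0.31)–(-1.775, -0.805, 0.31)  len=1.0063
  (v4,v1,v0) [-+-] → (-0.44375, -0.805, 0.31)–(-1.775, -0.805, 0.31)  len=1.3312
  (v0,v3,v2) [-+-] → (-1.775, 0.20125, 0.31)–(-1.775, 0.805, 0.31)  len=0.6038
  (v5,v1,v4) [++-] → (-0.44375, -0.805, 0.31)–(1.775, -0.805, 0.31)  len=2.2188
  (v3,v7,v2) [++-] → (0.44375, 0.805, 0.31)–(-1.775, 0.805, 0.31)  len=2.2188
  (v2,v7,v6) [-+-] → (0.44375, 0.805, 0.31)–(1.775, 0.805, 0.31)  len=1.3312
  (v6,v5,v4) [-+-] → (1.775, -0.20125, 0.31)–(1.775, -0.805, 0.31)  len=0.6038
  (v7,v5,v6) [++-] → (1.775, -0.20125, 0.31)–(1.775, 0.805, 0.31)  len=1.0063

Chained into 1 loop(s):
  loop 1: 8 segments, perimeter = 10.3200
Total perimeter = 10.320

loops=1 perimeter=10.320


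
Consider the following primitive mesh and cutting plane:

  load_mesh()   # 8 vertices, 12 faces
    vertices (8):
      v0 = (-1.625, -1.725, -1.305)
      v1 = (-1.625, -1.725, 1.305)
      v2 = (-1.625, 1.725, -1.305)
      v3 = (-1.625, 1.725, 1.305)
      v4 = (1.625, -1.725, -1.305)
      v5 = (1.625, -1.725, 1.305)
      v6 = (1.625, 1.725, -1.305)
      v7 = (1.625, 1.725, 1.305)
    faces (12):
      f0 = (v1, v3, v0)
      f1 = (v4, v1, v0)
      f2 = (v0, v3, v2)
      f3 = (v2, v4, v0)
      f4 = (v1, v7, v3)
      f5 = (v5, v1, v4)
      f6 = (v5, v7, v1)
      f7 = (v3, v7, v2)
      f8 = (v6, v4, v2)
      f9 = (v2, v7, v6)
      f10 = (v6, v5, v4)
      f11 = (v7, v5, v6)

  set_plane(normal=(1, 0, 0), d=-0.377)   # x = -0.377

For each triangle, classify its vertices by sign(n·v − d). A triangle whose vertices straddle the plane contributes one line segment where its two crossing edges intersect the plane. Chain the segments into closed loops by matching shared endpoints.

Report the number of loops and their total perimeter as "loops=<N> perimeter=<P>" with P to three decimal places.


loops=1 perimeter=12.120

Straddling triangles (8 of 12):
  (v4,v1,v0) [+--] → (-0.377, -1.725, 0.30276)–(-0.377, -1.725, -1.305)  len=1.6078
  (v2,v4,v0) [-+-] → (-0.377, 0.4002, -1.305)–(-0.377, -1.725, -1.305)  len=2.1252
  (v1,v7,v3) [-+-] → (-0.377, -0.4002, 1.305)–(-0.377, 1.725, 1.305)  len=2.1252
  (v5,v1,v4) [+-+] → (-0.377, -1.725, 1.305)–(-0.377, -1.725, 0.30276)  len=1.0022
  (v5,v7,v1) [++-] → (-0.377, -0.4002, 1.305)–(-0.377, -1.725, 1.305)  len=1.3248
  (v3,v7,v2) [-+-] → (-0.377, 1.725, 1.305)–(-0.377, 1.725, -0.30276)  len=1.6078
  (v6,v4,v2) [++-] → (-0.377, 0.4002, -1.305)–(-0.377, 1.725, -1.305)  len=1.3248
  (v2,v7,v6) [-++] → (-0.377, 1.725, -0.30276)–(-0.377, 1.725, -1.305)  len=1.0022

Chained into 1 loop(s):
  loop 1: 8 segments, perimeter = 12.1200
Total perimeter = 12.120


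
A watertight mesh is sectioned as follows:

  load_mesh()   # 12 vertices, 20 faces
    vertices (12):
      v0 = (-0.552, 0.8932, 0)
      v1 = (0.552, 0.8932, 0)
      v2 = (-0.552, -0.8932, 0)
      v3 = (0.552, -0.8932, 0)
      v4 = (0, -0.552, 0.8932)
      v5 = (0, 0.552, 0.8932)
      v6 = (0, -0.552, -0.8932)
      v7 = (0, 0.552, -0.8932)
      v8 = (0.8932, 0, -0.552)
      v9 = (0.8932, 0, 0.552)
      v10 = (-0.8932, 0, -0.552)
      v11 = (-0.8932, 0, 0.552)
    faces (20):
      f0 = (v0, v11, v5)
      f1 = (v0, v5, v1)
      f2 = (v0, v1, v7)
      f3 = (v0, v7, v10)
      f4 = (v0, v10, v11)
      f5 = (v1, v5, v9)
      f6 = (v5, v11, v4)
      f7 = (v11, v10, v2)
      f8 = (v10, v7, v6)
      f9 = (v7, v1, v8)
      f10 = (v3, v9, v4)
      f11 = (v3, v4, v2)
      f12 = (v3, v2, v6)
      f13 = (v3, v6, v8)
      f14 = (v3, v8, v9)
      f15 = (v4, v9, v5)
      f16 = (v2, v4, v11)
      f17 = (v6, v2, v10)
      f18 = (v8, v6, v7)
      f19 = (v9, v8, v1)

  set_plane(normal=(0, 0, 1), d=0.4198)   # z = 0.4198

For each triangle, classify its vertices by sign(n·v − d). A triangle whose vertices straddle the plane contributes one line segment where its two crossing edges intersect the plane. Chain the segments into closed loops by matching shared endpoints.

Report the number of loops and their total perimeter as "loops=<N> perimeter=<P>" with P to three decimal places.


loops=1 perimeter=5.022

Straddling triangles (10 of 20):
  (v0,v11,v5) [-++] → (-0.811485, 0.213915, 0.4198)–(-0.292562, 0.732838, 0.4198)  len=0.7339
  (v0,v5,v1) [-+-] → (-0.292562, 0.732838, 0.4198)–(0.292562, 0.732838, 0.4198)  len=0.5851
  (v0,v10,v11) [--+] → (-0.8932, 0, 0.4198)–(-0.811485, 0.213915, 0.4198)  len=0.2290
  (v1,v5,v9) [-++] → (0.292562, 0.732838, 0.4198)–(0.811485, 0.213915, 0.4198)  len=0.7339
  (v11,v10,v2) [+--] → (-0.8932, 0, 0.4198)–(-0.811485, -0.213915, 0.4198)  len=0.2290
  (v3,v9,v4) [-++] → (0.811485, -0.213915, 0.4198)–(0.292562, -0.732838, 0.4198)  len=0.7339
  (v3,v4,v2) [-+-] → (0.292562, -0.732838, 0.4198)–(-0.292562, -0.732838, 0.4198)  len=0.5851
  (v3,v8,v9) [--+] → (0.8932, 0, 0.4198)–(0.811485, -0.213915, 0.4198)  len=0.2290
  (v2,v4,v11) [-++] → (-0.292562, -0.732838, 0.4198)–(-0.811485, -0.213915, 0.4198)  len=0.7339
  (v9,v8,v1) [+--] → (0.8932, 0, 0.4198)–(0.811485, 0.213915, 0.4198)  len=0.2290

Chained into 1 loop(s):
  loop 1: 10 segments, perimeter = 5.0217
Total perimeter = 5.022


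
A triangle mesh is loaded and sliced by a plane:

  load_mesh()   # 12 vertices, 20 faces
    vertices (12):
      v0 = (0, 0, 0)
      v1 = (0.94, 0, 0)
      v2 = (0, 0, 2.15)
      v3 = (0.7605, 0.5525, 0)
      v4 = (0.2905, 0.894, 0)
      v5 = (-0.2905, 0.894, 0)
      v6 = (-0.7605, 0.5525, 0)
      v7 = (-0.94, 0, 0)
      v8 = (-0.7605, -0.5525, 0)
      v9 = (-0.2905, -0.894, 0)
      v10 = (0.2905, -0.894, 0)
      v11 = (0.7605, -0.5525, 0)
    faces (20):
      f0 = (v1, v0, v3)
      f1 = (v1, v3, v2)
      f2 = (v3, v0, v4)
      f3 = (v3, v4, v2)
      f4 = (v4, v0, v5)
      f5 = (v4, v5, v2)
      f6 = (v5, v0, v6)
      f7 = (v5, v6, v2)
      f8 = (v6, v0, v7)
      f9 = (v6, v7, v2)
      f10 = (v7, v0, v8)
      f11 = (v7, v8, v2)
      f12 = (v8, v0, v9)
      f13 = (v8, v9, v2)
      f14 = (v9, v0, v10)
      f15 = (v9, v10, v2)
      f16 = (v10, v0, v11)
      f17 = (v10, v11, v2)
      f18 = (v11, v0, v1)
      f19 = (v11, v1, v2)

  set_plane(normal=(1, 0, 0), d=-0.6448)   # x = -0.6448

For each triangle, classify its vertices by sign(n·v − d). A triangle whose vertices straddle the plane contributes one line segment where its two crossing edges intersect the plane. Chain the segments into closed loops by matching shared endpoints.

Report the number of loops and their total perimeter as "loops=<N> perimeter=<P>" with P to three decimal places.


Straddling triangles (8 of 20):
  (v5,v0,v6) [++-] → (-0.6448, 0.468444, 0)–(-0.6448, 0.636567, 0)  len=0.1681
  (v5,v6,v2) [+-+] → (-0.6448, 0.636567, 0)–(-0.6448, 0.468444, 0.327094)  len=0.3678
  (v6,v0,v7) [-+-] → (-0.6448, 0.468444, 0)–(-0.6448, 0, 0)  len=0.4684
  (v6,v7,v2) [--+] → (-0.6448, 0, 0.675191)–(-0.6448, 0.468444, 0.327094)  len=0.5836
  (v7,v0,v8) [-+-] → (-0.6448, 0, 0)–(-0.6448, -0.468444, 0)  len=0.4684
  (v7,v8,v2) [--+] → (-0.6448, -0.468444, 0.327094)–(-0.6448, 0, 0.675191)  len=0.5836
  (v8,v0,v9) [-++] → (-0.6448, -0.468444, 0)–(-0.6448, -0.636567, 0)  len=0.1681
  (v8,v9,v2) [-++] → (-0.6448, -0.636567, 0)–(-0.6448, -0.468444, 0.327094)  len=0.3678

Chained into 1 loop(s):
  loop 1: 8 segments, perimeter = 3.1759
Total perimeter = 3.176

loops=1 perimeter=3.176


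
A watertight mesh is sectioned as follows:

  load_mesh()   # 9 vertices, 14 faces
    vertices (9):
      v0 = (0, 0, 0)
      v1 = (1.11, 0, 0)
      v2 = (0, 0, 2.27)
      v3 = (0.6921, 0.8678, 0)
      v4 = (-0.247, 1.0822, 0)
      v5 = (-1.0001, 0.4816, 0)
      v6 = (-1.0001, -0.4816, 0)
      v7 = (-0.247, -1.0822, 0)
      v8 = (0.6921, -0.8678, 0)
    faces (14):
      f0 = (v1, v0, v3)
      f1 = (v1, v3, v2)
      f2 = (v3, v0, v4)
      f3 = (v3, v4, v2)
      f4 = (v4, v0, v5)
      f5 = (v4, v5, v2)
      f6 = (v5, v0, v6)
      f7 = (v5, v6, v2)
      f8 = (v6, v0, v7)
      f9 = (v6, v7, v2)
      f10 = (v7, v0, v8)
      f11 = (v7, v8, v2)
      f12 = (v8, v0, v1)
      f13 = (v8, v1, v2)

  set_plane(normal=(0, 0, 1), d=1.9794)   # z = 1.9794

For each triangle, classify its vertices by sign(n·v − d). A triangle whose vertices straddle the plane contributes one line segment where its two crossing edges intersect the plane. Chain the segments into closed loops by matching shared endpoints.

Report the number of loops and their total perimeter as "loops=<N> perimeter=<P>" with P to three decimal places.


Straddling triangles (7 of 14):
  (v1,v3,v2) [--+] → (0.088601, 0.111094, 1.9794)–(0.1421, 0, 1.9794)  len=0.1233
  (v3,v4,v2) [--+] → (-0.0316204, 0.138541, 1.9794)–(0.088601, 0.111094, 1.9794)  len=0.1233
  (v4,v5,v2) [--+] → (-0.12803, 0.0616533, 1.9794)–(-0.0316204, 0.138541, 1.9794)  len=0.1233
  (v5,v6,v2) [--+] → (-0.12803, -0.0616533, 1.9794)–(-0.12803, 0.0616533, 1.9794)  len=0.1233
  (v6,v7,v2) [--+] → (-0.0316204, -0.138541, 1.9794)–(-0.12803, -0.0616533, 1.9794)  len=0.1233
  (v7,v8,v2) [--+] → (0.088601, -0.111094, 1.9794)–(-0.0316204, -0.138541, 1.9794)  len=0.1233
  (v8,v1,v2) [--+] → (0.1421, 0, 1.9794)–(0.088601, -0.111094, 1.9794)  len=0.1233

Chained into 1 loop(s):
  loop 1: 7 segments, perimeter = 0.8632
Total perimeter = 0.863

loops=1 perimeter=0.863


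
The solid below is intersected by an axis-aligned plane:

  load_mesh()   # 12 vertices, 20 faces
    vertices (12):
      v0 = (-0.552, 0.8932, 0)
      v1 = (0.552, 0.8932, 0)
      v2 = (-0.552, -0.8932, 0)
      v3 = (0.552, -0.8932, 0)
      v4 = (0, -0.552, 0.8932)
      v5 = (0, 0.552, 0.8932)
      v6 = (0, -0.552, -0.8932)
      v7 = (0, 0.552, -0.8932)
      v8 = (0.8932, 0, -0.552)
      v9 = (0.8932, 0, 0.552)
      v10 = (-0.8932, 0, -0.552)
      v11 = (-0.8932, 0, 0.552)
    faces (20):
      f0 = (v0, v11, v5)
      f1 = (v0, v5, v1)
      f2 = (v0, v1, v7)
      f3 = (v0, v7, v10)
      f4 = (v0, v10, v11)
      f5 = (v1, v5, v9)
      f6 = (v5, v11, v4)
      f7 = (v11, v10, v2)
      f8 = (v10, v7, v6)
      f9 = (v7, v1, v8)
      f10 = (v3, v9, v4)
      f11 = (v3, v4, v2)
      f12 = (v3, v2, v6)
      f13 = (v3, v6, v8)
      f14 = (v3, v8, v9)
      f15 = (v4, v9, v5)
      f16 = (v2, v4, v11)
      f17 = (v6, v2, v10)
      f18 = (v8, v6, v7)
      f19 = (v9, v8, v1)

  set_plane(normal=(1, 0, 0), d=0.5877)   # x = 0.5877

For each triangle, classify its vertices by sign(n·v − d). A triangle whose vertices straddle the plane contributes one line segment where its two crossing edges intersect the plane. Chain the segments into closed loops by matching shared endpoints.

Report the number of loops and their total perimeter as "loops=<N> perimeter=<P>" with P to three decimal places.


loops=1 perimeter=4.442

Straddling triangles (8 of 20):
  (v1,v5,v9) [--+] → (0.5877, 0.1888, 0.6687)–(0.5877, 0.799744, 0.0577562)  len=0.8640
  (v7,v1,v8) [--+] → (0.5877, 0.799744, -0.0577562)–(0.5877, 0.1888, -0.6687)  len=0.8640
  (v3,v9,v4) [-+-] → (0.5877, -0.799744, 0.0577562)–(0.5877, -0.1888, 0.6687)  len=0.8640
  (v3,v6,v8) [--+] → (0.5877, -0.1888, -0.6687)–(0.5877, -0.799744, -0.0577562)  len=0.8640
  (v3,v8,v9) [-++] → (0.5877, -0.799744, -0.0577562)–(0.5877, -0.799744, 0.0577562)  len=0.1155
  (v4,v9,v5) [-+-] → (0.5877, -0.1888, 0.6687)–(0.5877, 0.1888, 0.6687)  len=0.3776
  (v8,v6,v7) [+--] → (0.5877, -0.1888, -0.6687)–(0.5877, 0.1888, -0.6687)  len=0.3776
  (v9,v8,v1) [++-] → (0.5877, 0.799744, -0.0577562)–(0.5877, 0.799744, 0.0577562)  len=0.1155

Chained into 1 loop(s):
  loop 1: 8 segments, perimeter = 4.4422
Total perimeter = 4.442


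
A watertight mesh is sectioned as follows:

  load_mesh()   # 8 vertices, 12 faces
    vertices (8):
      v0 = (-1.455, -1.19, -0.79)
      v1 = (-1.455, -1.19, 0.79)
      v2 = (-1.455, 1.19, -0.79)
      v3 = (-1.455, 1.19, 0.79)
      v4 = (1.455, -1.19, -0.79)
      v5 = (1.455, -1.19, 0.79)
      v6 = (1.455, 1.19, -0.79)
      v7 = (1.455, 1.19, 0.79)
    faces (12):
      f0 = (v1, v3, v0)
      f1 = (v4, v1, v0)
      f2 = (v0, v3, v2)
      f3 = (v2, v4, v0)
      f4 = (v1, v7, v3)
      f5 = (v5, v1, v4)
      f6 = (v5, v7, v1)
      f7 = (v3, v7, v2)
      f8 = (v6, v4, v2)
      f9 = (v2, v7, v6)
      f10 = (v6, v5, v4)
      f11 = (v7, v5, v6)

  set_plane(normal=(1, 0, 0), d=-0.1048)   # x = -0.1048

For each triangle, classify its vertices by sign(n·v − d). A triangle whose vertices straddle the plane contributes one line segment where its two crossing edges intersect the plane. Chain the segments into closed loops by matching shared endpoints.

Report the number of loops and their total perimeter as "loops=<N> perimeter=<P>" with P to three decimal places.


loops=1 perimeter=7.920

Straddling triangles (8 of 12):
  (v4,v1,v0) [+--] → (-0.1048, -1.19, 0.0569017)–(-0.1048, -1.19, -0.79)  len=0.8469
  (v2,v4,v0) [-+-] → (-0.1048, 0.0857127, -0.79)–(-0.1048, -1.19, -0.79)  len=1.2757
  (v1,v7,v3) [-+-] → (-0.1048, -0.0857127, 0.79)–(-0.1048, 1.19, 0.79)  len=1.2757
  (v5,v1,v4) [+-+] → (-0.1048, -1.19, 0.79)–(-0.1048, -1.19, 0.0569017)  len=0.7331
  (v5,v7,v1) [++-] → (-0.1048, -0.0857127, 0.79)–(-0.1048, -1.19, 0.79)  len=1.1043
  (v3,v7,v2) [-+-] → (-0.1048, 1.19, 0.79)–(-0.1048, 1.19, -0.0569017)  len=0.8469
  (v6,v4,v2) [++-] → (-0.1048, 0.0857127, -0.79)–(-0.1048, 1.19, -0.79)  len=1.1043
  (v2,v7,v6) [-++] → (-0.1048, 1.19, -0.0569017)–(-0.1048, 1.19, -0.79)  len=0.7331

Chained into 1 loop(s):
  loop 1: 8 segments, perimeter = 7.9200
Total perimeter = 7.920


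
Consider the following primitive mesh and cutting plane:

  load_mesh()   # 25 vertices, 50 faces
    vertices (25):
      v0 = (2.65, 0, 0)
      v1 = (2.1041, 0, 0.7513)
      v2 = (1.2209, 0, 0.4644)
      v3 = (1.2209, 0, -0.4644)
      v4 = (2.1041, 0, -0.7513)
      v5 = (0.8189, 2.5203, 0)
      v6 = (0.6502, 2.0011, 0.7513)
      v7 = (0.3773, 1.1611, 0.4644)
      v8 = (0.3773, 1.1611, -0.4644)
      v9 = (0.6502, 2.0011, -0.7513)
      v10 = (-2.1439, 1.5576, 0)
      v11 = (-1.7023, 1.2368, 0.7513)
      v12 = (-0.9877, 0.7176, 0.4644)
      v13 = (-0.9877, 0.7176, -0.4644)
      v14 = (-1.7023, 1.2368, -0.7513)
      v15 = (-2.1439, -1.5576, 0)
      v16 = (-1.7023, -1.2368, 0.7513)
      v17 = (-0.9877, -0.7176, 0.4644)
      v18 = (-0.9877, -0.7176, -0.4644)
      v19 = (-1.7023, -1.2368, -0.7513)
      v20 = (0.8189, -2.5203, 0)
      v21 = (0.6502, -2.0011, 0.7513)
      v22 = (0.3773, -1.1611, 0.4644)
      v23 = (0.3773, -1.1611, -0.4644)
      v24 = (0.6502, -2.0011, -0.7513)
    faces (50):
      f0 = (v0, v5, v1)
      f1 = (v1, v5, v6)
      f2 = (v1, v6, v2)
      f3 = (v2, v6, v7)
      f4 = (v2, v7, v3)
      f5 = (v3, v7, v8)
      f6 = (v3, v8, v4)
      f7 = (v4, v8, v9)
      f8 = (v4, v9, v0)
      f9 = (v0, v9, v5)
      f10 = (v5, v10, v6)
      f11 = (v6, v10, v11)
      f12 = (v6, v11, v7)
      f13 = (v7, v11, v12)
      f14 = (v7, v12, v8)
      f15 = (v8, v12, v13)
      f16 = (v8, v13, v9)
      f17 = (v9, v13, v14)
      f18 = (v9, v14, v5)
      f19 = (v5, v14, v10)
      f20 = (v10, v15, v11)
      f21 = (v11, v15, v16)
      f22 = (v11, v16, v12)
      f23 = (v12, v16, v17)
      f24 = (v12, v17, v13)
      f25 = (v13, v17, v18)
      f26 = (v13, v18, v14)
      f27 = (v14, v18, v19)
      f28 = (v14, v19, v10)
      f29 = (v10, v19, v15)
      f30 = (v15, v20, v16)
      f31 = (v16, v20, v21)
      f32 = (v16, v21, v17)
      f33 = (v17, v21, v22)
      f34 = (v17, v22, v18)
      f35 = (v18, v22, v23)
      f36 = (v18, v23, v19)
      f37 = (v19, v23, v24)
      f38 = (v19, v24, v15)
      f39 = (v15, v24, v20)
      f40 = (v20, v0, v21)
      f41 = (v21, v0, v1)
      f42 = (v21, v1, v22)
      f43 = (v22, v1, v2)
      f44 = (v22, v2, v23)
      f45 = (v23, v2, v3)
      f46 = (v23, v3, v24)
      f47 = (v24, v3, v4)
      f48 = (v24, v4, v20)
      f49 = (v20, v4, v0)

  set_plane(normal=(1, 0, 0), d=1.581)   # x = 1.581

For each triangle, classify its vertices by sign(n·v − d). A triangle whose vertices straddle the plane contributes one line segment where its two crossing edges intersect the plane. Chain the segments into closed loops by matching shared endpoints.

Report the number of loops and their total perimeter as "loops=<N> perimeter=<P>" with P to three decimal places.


loops=1 perimeter=7.209

Straddling triangles (14 of 50):
  (v0,v5,v1) [+-+] → (1.581, 1.47136, 0)–(1.581, 1.02581, 0.445507)  len=0.6301
  (v1,v5,v6) [+--] → (1.581, 1.02581, 0.445507)–(1.581, 0.719978, 0.7513)  len=0.4325
  (v1,v6,v2) [+--] → (1.581, 0.719978, 0.7513)–(1.581, 0, 0.581375)  len=0.7398
  (v3,v8,v4) [--+] → (1.581, 0.351732, -0.664389)–(1.581, 0, -0.581375)  len=0.3614
  (v4,v8,v9) [+--] → (1.581, 0.351732, -0.664389)–(1.581, 0.719978, -0.7513)  len=0.3784
  (v4,v9,v0) [+-+] → (1.581, 0.719978, -0.7513)–(1.581, 1.06969, -0.40161)  len=0.4946
  (v0,v9,v5) [+--] → (1.581, 1.06969, -0.40161)–(1.581, 1.47136, 0)  len=0.5680
  (v20,v0,v21) [-+-] → (1.581, -1.47136, 0)–(1.581, -1.06969, 0.40161)  len=0.5680
  (v21,v0,v1) [-++] → (1.581, -1.06969, 0.40161)–(1.581, -0.719978, 0.7513)  len=0.4946
  (v21,v1,v22) [-+-] → (1.581, -0.719978, 0.7513)–(1.581, -0.351732, 0.664389)  len=0.3784
  (v22,v1,v2) [-+-] → (1.581, -0.351732, 0.664389)–(1.581, 0, 0.581375)  len=0.3614
  (v24,v3,v4) [--+] → (1.581, 0, -0.581375)–(1.581, -0.719978, -0.7513)  len=0.7398
  (v24,v4,v20) [-+-] → (1.581, -0.719978, -0.7513)–(1.581, -1.02581, -0.445507)  len=0.4325
  (v20,v4,v0) [-++] → (1.581, -1.02581, -0.445507)–(1.581, -1.47136, 0)  len=0.6301

Chained into 1 loop(s):
  loop 1: 14 segments, perimeter = 7.2093
Total perimeter = 7.209


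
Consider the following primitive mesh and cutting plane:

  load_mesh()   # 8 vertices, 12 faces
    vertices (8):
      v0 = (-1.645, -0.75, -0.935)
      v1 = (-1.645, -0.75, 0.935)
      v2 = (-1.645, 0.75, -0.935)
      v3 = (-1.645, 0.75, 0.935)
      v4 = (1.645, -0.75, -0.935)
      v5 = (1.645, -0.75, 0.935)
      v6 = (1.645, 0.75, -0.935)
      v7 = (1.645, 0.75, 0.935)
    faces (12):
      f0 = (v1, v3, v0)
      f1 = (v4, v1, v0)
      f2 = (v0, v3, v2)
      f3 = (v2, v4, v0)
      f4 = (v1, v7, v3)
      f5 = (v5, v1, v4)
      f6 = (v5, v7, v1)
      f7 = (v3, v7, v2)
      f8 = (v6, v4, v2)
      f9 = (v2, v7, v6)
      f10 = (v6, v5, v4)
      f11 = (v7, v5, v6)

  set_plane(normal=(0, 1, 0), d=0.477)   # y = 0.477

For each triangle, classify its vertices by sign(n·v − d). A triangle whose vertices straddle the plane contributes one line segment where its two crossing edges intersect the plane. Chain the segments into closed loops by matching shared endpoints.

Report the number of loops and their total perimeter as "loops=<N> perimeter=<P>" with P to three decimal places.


Straddling triangles (8 of 12):
  (v1,v3,v0) [-+-] → (-1.645, 0.477, 0.935)–(-1.645, 0.477, 0.59466)  len=0.3403
  (v0,v3,v2) [-++] → (-1.645, 0.477, 0.59466)–(-1.645, 0.477, -0.935)  len=1.5297
  (v2,v4,v0) [+--] → (-1.04622, 0.477, -0.935)–(-1.645, 0.477, -0.935)  len=0.5988
  (v1,v7,v3) [-++] → (1.04622, 0.477, 0.935)–(-1.645, 0.477, 0.935)  len=2.6912
  (v5,v7,v1) [-+-] → (1.645, 0.477, 0.935)–(1.04622, 0.477, 0.935)  len=0.5988
  (v6,v4,v2) [+-+] → (1.645, 0.477, -0.935)–(-1.04622, 0.477, -0.935)  len=2.6912
  (v6,v5,v4) [+--] → (1.645, 0.477, -0.59466)–(1.645, 0.477, -0.935)  len=0.3403
  (v7,v5,v6) [+-+] → (1.645, 0.477, 0.935)–(1.645, 0.477, -0.59466)  len=1.5297

Chained into 1 loop(s):
  loop 1: 8 segments, perimeter = 10.3200
Total perimeter = 10.320

loops=1 perimeter=10.320


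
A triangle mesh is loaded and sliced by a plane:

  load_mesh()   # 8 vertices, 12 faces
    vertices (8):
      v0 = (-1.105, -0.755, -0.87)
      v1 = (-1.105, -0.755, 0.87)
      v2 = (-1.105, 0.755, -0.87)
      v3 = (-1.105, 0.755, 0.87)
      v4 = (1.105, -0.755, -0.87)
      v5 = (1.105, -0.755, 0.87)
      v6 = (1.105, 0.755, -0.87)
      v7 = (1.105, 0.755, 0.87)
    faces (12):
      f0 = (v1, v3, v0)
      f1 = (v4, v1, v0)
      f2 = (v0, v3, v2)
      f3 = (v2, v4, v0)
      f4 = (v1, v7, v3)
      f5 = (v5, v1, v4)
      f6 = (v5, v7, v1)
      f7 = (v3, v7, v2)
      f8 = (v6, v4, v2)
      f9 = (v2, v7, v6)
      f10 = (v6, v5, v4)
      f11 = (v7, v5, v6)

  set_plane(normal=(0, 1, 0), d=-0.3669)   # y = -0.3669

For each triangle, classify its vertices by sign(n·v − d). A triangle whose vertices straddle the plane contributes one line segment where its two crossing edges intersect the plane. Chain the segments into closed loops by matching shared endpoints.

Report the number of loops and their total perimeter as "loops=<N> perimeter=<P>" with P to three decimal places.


Straddling triangles (8 of 12):
  (v1,v3,v0) [-+-] → (-1.105, -0.3669, 0.87)–(-1.105, -0.3669, -0.422785)  len=1.2928
  (v0,v3,v2) [-++] → (-1.105, -0.3669, -0.422785)–(-1.105, -0.3669, -0.87)  len=0.4472
  (v2,v4,v0) [+--] → (0.536986, -0.3669, -0.87)–(-1.105, -0.3669, -0.87)  len=1.6420
  (v1,v7,v3) [-++] → (-0.536986, -0.3669, 0.87)–(-1.105, -0.3669, 0.87)  len=0.5680
  (v5,v7,v1) [-+-] → (1.105, -0.3669, 0.87)–(-0.536986, -0.3669, 0.87)  len=1.6420
  (v6,v4,v2) [+-+] → (1.105, -0.3669, -0.87)–(0.536986, -0.3669, -0.87)  len=0.5680
  (v6,v5,v4) [+--] → (1.105, -0.3669, 0.422785)–(1.105, -0.3669, -0.87)  len=1.2928
  (v7,v5,v6) [+-+] → (1.105, -0.3669, 0.87)–(1.105, -0.3669, 0.422785)  len=0.4472

Chained into 1 loop(s):
  loop 1: 8 segments, perimeter = 7.9000
Total perimeter = 7.900

loops=1 perimeter=7.900


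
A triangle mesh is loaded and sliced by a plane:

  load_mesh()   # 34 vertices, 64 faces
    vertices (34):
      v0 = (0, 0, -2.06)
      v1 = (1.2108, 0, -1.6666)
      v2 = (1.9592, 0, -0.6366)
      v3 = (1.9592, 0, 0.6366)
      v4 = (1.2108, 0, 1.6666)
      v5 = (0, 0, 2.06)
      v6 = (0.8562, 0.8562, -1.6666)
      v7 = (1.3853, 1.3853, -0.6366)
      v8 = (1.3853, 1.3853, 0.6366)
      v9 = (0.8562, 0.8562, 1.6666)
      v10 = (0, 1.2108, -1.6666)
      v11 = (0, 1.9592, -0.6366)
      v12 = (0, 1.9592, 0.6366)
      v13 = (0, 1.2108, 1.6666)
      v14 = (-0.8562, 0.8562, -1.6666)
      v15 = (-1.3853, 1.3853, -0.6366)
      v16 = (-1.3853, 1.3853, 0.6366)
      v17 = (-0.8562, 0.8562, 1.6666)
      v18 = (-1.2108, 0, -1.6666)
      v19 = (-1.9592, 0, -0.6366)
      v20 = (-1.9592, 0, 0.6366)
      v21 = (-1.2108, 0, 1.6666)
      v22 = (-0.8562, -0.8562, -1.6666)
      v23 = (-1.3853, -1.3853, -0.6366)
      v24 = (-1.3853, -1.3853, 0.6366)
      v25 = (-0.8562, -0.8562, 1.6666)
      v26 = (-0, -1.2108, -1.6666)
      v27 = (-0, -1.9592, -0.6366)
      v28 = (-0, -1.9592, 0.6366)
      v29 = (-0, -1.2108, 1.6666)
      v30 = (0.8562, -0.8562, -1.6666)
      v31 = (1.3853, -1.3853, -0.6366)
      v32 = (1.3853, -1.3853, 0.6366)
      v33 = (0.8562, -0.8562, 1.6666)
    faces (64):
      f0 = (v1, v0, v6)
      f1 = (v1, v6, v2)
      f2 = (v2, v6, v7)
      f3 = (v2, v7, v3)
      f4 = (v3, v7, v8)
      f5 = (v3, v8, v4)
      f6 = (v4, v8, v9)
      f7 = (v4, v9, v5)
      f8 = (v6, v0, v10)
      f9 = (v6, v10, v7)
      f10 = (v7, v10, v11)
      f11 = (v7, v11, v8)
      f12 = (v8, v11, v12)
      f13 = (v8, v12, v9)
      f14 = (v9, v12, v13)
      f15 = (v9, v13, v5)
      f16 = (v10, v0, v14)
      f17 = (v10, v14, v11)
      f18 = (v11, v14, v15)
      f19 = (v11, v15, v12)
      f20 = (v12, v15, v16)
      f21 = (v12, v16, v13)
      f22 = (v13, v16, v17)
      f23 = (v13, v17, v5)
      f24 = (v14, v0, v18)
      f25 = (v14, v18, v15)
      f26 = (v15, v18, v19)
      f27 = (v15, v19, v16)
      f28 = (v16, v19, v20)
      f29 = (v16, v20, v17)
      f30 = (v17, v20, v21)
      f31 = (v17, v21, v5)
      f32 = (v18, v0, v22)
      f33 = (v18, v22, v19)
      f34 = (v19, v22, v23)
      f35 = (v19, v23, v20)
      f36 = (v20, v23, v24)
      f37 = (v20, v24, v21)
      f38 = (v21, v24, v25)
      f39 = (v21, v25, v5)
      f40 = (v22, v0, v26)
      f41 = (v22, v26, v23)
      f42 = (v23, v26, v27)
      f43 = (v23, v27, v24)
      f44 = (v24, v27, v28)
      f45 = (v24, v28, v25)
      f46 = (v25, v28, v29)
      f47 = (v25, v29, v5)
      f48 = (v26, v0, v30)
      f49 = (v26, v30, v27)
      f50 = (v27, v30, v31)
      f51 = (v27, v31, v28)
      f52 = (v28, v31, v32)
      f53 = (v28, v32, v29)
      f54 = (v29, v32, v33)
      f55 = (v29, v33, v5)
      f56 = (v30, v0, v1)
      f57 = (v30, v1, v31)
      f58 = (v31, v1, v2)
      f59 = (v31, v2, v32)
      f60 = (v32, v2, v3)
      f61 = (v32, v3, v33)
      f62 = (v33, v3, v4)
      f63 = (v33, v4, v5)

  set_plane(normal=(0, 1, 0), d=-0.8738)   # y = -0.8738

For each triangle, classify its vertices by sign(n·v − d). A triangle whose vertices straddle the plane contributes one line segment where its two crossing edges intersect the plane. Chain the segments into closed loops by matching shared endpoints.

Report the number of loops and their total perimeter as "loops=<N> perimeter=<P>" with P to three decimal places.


loops=1 perimeter=11.030

Straddling triangles (20 of 64):
  (v19,v22,v23) [++-] → (-0.8738, -0.8738, -1.63234)–(-1.5972, -0.8738, -0.6366)  len=1.2308
  (v19,v23,v20) [+-+] → (-1.5972, -0.8738, -0.6366)–(-1.5972, -0.8738, -0.166491)  len=0.4701
  (v20,v23,v24) [+--] → (-1.5972, -0.8738, -0.166491)–(-1.5972, -0.8738, 0.6366)  len=0.8031
  (v20,v24,v21) [+-+] → (-1.5972, -0.8738, 0.6366)–(-1.32087, -0.8738, 1.01691)  len=0.4701
  (v21,v24,v25) [+-+] → (-1.32087, -0.8738, 1.01691)–(-0.8738, -0.8738, 1.63234)  len=0.7607
  (v22,v0,v26) [++-] → (0, -0.8738, -1.77609)–(-0.813704, -0.8738, -1.6666)  len=0.8210
  (v22,v26,v23) [+--] → (-0.813704, -0.8738, -1.6666)–(-0.8738, -0.8738, -1.63234)  len=0.0692
  (v24,v28,v25) [--+] → (-0.842538, -0.8738, 1.65016)–(-0.8738, -0.8738, 1.63234)  len=0.0360
  (v25,v28,v29) [+--] → (-0.842538, -0.8738, 1.65016)–(-0.813704, -0.8738, 1.6666)  len=0.0332
  (v25,v29,v5) [+-+] → (-0.813704, -0.8738, 1.6666)–(0, -0.8738, 1.77609)  len=0.8210
  (v26,v0,v30) [-++] → (0, -0.8738, -1.77609)–(0.813704, -0.8738, -1.6666)  len=0.8210
  (v26,v30,v27) [-+-] → (0.813704, -0.8738, -1.6666)–(0.842538, -0.8738, -1.65016)  len=0.0332
  (v27,v30,v31) [-+-] → (0.842538, -0.8738, -1.65016)–(0.8738, -0.8738, -1.63234)  len=0.0360
  (v29,v32,v33) [--+] → (0.8738, -0.8738, 1.63234)–(0.813704, -0.8738, 1.6666)  len=0.0692
  (v29,v33,v5) [-++] → (0.813704, -0.8738, 1.6666)–(0, -0.8738, 1.77609)  len=0.8210
  (v30,v1,v31) [++-] → (1.32087, -0.8738, -1.01691)–(0.8738, -0.8738, -1.63234)  len=0.7607
  (v31,v1,v2) [-++] → (1.32087, -0.8738, -1.01691)–(1.5972, -0.8738, -0.6366)  len=0.4701
  (v31,v2,v32) [-+-] → (1.5972, -0.8738, -0.6366)–(1.5972, -0.8738, 0.166491)  len=0.8031
  (v32,v2,v3) [-++] → (1.5972, -0.8738, 0.166491)–(1.5972, -0.8738, 0.6366)  len=0.4701
  (v32,v3,v33) [-++] → (1.5972, -0.8738, 0.6366)–(0.8738, -0.8738, 1.63234)  len=1.2308

Chained into 1 loop(s):
  loop 1: 20 segments, perimeter = 11.0304
Total perimeter = 11.030


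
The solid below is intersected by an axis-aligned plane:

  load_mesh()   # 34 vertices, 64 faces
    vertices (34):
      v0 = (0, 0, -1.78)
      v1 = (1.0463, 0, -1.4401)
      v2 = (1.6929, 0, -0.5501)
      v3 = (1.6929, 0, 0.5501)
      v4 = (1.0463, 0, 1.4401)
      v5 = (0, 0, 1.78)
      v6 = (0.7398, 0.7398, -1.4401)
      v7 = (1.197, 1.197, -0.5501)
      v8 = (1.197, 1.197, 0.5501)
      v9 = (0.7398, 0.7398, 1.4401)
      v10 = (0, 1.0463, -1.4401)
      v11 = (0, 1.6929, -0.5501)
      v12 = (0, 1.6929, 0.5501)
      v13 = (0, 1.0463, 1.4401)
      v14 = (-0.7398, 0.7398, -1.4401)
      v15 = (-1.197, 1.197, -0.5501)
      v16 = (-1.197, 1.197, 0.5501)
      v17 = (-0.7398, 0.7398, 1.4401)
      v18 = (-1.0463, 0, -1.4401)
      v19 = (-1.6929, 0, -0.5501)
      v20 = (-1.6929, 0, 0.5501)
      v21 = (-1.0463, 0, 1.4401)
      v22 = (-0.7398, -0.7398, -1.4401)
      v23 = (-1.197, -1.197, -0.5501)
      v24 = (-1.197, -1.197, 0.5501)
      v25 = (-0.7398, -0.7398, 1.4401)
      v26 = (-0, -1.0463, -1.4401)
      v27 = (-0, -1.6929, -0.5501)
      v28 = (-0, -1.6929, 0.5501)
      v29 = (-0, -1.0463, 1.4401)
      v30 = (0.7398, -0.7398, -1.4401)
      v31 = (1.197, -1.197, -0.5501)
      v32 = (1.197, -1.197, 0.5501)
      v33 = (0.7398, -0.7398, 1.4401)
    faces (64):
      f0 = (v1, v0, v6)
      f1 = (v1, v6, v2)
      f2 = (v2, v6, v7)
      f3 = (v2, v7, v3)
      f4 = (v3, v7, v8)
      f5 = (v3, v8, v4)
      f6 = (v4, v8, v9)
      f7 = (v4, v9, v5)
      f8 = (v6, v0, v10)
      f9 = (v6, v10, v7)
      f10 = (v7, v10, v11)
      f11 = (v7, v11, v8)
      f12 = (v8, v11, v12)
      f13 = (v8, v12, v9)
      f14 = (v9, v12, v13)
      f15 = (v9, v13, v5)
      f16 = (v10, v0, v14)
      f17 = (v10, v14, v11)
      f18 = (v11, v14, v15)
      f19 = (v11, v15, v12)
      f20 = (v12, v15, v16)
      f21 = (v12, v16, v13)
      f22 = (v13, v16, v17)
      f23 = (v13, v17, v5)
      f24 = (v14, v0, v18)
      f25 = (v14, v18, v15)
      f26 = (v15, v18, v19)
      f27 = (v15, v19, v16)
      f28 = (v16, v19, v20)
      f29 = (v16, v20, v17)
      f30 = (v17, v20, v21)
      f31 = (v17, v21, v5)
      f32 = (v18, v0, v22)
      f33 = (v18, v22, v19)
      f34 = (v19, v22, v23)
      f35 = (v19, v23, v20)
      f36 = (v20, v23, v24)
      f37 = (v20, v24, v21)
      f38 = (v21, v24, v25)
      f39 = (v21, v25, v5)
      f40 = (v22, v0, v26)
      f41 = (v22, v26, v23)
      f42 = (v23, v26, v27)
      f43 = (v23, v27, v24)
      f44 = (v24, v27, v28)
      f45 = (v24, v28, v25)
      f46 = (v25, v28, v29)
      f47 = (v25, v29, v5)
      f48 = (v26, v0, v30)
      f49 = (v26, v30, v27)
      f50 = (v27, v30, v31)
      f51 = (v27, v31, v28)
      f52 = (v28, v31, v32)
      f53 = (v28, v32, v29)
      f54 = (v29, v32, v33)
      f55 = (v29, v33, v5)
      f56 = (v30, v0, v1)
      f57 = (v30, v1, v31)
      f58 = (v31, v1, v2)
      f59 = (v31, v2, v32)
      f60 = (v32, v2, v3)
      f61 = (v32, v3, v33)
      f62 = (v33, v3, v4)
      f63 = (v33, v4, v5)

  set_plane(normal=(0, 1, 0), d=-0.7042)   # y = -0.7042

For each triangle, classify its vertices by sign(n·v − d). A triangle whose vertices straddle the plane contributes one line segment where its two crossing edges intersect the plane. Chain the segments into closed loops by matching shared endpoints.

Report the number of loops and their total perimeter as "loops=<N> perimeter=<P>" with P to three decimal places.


Straddling triangles (20 of 64):
  (v18,v0,v22) [++-] → (-0.7042, -0.7042, -1.45646)–(-0.754549, -0.7042, -1.4401)  len=0.0529
  (v18,v22,v19) [+-+] → (-0.754549, -0.7042, -1.4401)–(-0.785664, -0.7042, -1.39727)  len=0.0529
  (v19,v22,v23) [+--] → (-0.785664, -0.7042, -1.39727)–(-1.40116, -0.7042, -0.5501)  len=1.0472
  (v19,v23,v20) [+-+] → (-1.40116, -0.7042, -0.5501)–(-1.40116, -0.7042, -0.0971522)  len=0.4529
  (v20,v23,v24) [+--] → (-1.40116, -0.7042, -0.0971522)–(-1.40116, -0.7042, 0.5501)  len=0.6473
  (v20,v24,v21) [+-+] → (-1.40116, -0.7042, 0.5501)–(-1.13496, -0.7042, 0.916509)  len=0.4529
  (v21,v24,v25) [+--] → (-1.13496, -0.7042, 0.916509)–(-0.754549, -0.7042, 1.4401)  len=0.6472
  (v21,v25,v5) [+-+] → (-0.754549, -0.7042, 1.4401)–(-0.7042, -0.7042, 1.45646)  len=0.0529
  (v22,v0,v26) [-+-] → (-0.7042, -0.7042, -1.45646)–(0, -0.7042, -1.55123)  len=0.7105
  (v25,v29,v5) [--+] → (0, -0.7042, 1.55123)–(-0.7042, -0.7042, 1.45646)  len=0.7105
  (v26,v0,v30) [-+-] → (0, -0.7042, -1.55123)–(0.7042, -0.7042, -1.45646)  len=0.7105
  (v29,v33,v5) [--+] → (0.7042, -0.7042, 1.45646)–(0, -0.7042, 1.55123)  len=0.7105
  (v30,v0,v1) [-++] → (0.7042, -0.7042, -1.45646)–(0.754549, -0.7042, -1.4401)  len=0.0529
  (v30,v1,v31) [-+-] → (0.754549, -0.7042, -1.4401)–(1.13496, -0.7042, -0.916509)  len=0.6472
  (v31,v1,v2) [-++] → (1.13496, -0.7042, -0.916509)–(1.40116, -0.7042, -0.5501)  len=0.4529
  (v31,v2,v32) [-+-] → (1.40116, -0.7042, -0.5501)–(1.40116, -0.7042, 0.0971522)  len=0.6473
  (v32,v2,v3) [-++] → (1.40116, -0.7042, 0.0971522)–(1.40116, -0.7042, 0.5501)  len=0.4529
  (v32,v3,v33) [-+-] → (1.40116, -0.7042, 0.5501)–(0.785664, -0.7042, 1.39727)  len=1.0472
  (v33,v3,v4) [-++] → (0.785664, -0.7042, 1.39727)–(0.754549, -0.7042, 1.4401)  len=0.0529
  (v33,v4,v5) [-++] → (0.754549, -0.7042, 1.4401)–(0.7042, -0.7042, 1.45646)  len=0.0529

Chained into 1 loop(s):
  loop 1: 20 segments, perimeter = 9.6547
Total perimeter = 9.655

loops=1 perimeter=9.655
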